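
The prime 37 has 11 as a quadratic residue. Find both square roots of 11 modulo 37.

14, 23

37 ≡ 1 (mod 4), so we find a root by search.
Trying successive values, 14² = 196 ≡ 11 (mod 37). The other root is 37 − 14 = 23.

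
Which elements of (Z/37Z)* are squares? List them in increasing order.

1 3 4 7 9 10 11 12 16 21 25 26 27 28 30 33 34 36

Square k = 1,…,18 (k and 37−k give the same square):
1²=1, 2²=4, 3²=9, 4²=16, 5²=25, 6²=36, 7²≡12, 8²≡27, 9²≡7, 10²≡26, 11²≡10, 12²≡33, 13²≡21, 14²≡11, 15²≡3, 16²≡34, 17²≡30, 18²≡28 (mod 37).
So the quadratic residues mod 37 are {1, 3, 4, 7, 9, 10, 11, 12, 16, 21, 25, 26, 27, 28, 30, 33, 34, 36}.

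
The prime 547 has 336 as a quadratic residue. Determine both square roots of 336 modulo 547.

188, 359

Since 547 ≡ 3 (mod 4), a square root of 336 is 336^((547+1)/4) = 336^137 mod 547.
Repeated squaring: 336^2≡214, 336^4≡395, 336^8≡130, 336^16≡490, 336^32≡514, 336^64≡542, 336^128≡25 (mod 547).
336^137 = 336^(128+8+1) ≡ 188 (mod 547).
Check: 188² = 35344 ≡ 336 (mod 547). The two roots are 188 and 359.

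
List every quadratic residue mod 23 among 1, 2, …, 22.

Square k = 1,…,11 (k and 23−k give the same square):
1²=1, 2²=4, 3²=9, 4²=16, 5²≡2, 6²≡13, 7²≡3, 8²≡18, 9²≡12, 10²≡8, 11²≡6 (mod 23).
So the quadratic residues mod 23 are {1, 2, 3, 4, 6, 8, 9, 12, 13, 16, 18}.

1, 2, 3, 4, 6, 8, 9, 12, 13, 16, 18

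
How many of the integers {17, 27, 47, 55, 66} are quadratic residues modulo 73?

2

(17/73) = -1 → non-residue.
(27/73) = +1 → QR.
(47/73) = -1 → non-residue.
(55/73) = +1 → QR.
(66/73) = -1 → non-residue.
Total quadratic residues among the 5: 2.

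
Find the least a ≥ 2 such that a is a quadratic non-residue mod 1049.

3

(2/1049) = +1, so 2 is a residue.
(3/1049) = −1, so 3 is the smallest positive non-residue mod 1049.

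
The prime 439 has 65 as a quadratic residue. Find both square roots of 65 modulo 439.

157, 282

Since 439 ≡ 3 (mod 4), a square root of 65 is 65^((439+1)/4) = 65^110 mod 439.
Repeated squaring: 65^2≡274, 65^4≡7, 65^8≡49, 65^16≡206, 65^32≡292, 65^64≡98 (mod 439).
65^110 = 65^(64+32+8+4+2) ≡ 282 (mod 439).
Check: 282² = 79524 ≡ 65 (mod 439). The two roots are 157 and 282.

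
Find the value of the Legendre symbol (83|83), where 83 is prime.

0

First reduce: 83 ≡ 0 (mod 83).
Top reduces to 0: gcd > 1, so the symbol is 0.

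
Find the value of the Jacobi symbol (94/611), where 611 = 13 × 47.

Pull out 2: since 611 ≡ 3 (mod 8), (2/611) = -1.
Reciprocity: 47 ≡ 3 and 611 ≡ 3 (mod 4), so (47/611) = −(611/47).
Reduce top mod 47: now compute (0/47).
Top reduces to 0: gcd > 1, so the symbol is 0.

0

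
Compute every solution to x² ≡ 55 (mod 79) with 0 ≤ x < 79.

Since 79 ≡ 3 (mod 4), a square root of 55 is 55^((79+1)/4) = 55^20 mod 79.
Repeated squaring: 55^2≡23, 55^4≡55, 55^8≡23, 55^16≡55 (mod 79).
55^20 = 55^(16+4) ≡ 23 (mod 79).
Check: 23² = 529 ≡ 55 (mod 79). The two roots are 23 and 56.

23, 56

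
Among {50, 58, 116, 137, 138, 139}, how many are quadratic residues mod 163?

(50/163) = -1 → non-residue.
(58/163) = +1 → QR.
(116/163) = -1 → non-residue.
(137/163) = -1 → non-residue.
(138/163) = -1 → non-residue.
(139/163) = -1 → non-residue.
Total quadratic residues among the 6: 1.

1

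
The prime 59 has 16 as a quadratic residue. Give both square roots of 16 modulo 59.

Since 59 ≡ 3 (mod 4), a square root of 16 is 16^((59+1)/4) = 16^15 mod 59.
Repeated squaring: 16^2≡20, 16^4≡46, 16^8≡51 (mod 59).
16^15 = 16^(8+4+2+1) ≡ 4 (mod 59).
Check: 4² = 16 ≡ 16 (mod 59). The two roots are 4 and 55.

4, 55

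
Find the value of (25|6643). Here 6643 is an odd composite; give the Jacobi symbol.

Reciprocity: 25 ≡ 1 and 6643 ≡ 3 (mod 4), so (25/6643) = +(6643/25).
Reduce top mod 25: now compute (18/25).
Pull out 2: since 25 ≡ 1 (mod 8), (2/25) = +1.
Reciprocity: 9 ≡ 1 and 25 ≡ 1 (mod 4), so (9/25) = +(25/9).
Reduce top mod 9: now compute (7/9).
Reciprocity: 7 ≡ 3 and 9 ≡ 1 (mod 4), so (7/9) = +(9/7).
Reduce top mod 7: now compute (2/7).
Pull out 2: since 7 ≡ 7 (mod 8), (2/7) = +1.
Reached (1/7) = 1. Collecting the sign flips along the way, the symbol is +1.

1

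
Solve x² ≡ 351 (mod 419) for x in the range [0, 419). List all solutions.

Since 419 ≡ 3 (mod 4), a square root of 351 is 351^((419+1)/4) = 351^105 mod 419.
Repeated squaring: 351^2≡15, 351^4≡225, 351^8≡345, 351^16≡29, 351^32≡3, 351^64≡9 (mod 419).
351^105 = 351^(64+32+8+1) ≡ 108 (mod 419).
Check: 108² = 11664 ≡ 351 (mod 419). The two roots are 108 and 311.

108, 311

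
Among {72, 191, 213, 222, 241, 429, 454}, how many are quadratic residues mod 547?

2

(72/547) = -1 → non-residue.
(191/547) = +1 → QR.
(213/547) = +1 → QR.
(222/547) = -1 → non-residue.
(241/547) = -1 → non-residue.
(429/547) = -1 → non-residue.
(454/547) = -1 → non-residue.
Total quadratic residues among the 7: 2.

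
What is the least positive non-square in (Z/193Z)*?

(2/193) = +1, so 2 is a residue.
(3/193) = +1, so 3 is a residue.
(4/193) = +1, so 4 is a residue.
(5/193) = −1, so 5 is the smallest positive non-residue mod 193.

5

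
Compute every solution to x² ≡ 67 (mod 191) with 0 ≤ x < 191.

81, 110

Since 191 ≡ 3 (mod 4), a square root of 67 is 67^((191+1)/4) = 67^48 mod 191.
Repeated squaring: 67^2≡96, 67^4≡48, 67^8≡12, 67^16≡144, 67^32≡108 (mod 191).
67^48 = 67^(32+16) ≡ 81 (mod 191).
Check: 81² = 6561 ≡ 67 (mod 191). The two roots are 81 and 110.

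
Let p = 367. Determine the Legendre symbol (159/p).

Euler's criterion: (159/367) ≡ 159^183 (mod 367).
159^2 ≡ 325 (mod 367)
159^4 ≡ 296 (mod 367)
159^8 ≡ 270 (mod 367)
159^16 ≡ 234 (mod 367)
159^32 ≡ 73 (mod 367)
159^64 ≡ 191 (mod 367)
159^128 ≡ 148 (mod 367)
159^183 = 159^(128+32+16+4+2+1) ≡ 366 (mod 367).
Result is 366 ≡ −1, so (159/367) = −1.

-1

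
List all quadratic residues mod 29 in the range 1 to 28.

Square k = 1,…,14 (k and 29−k give the same square):
1²=1, 2²=4, 3²=9, 4²=16, 5²=25, 6²≡7, 7²≡20, 8²≡6, 9²≡23, 10²≡13, 11²≡5, 12²≡28, 13²≡24, 14²≡22 (mod 29).
So the quadratic residues mod 29 are {1, 4, 5, 6, 7, 9, 13, 16, 20, 22, 23, 24, 25, 28}.

1 4 5 6 7 9 13 16 20 22 23 24 25 28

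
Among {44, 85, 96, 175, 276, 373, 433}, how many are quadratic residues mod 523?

(44/523) = +1 → QR.
(85/523) = -1 → non-residue.
(96/523) = +1 → QR.
(175/523) = +1 → QR.
(276/523) = -1 → non-residue.
(373/523) = -1 → non-residue.
(433/523) = -1 → non-residue.
Total quadratic residues among the 7: 3.

3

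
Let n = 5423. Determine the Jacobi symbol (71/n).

Reciprocity: 71 ≡ 3 and 5423 ≡ 3 (mod 4), so (71/5423) = −(5423/71).
Reduce top mod 71: now compute (27/71).
Reciprocity: 27 ≡ 3 and 71 ≡ 3 (mod 4), so (27/71) = −(71/27).
Reduce top mod 27: now compute (17/27).
Reciprocity: 17 ≡ 1 and 27 ≡ 3 (mod 4), so (17/27) = +(27/17).
Reduce top mod 17: now compute (10/17).
Pull out 2: since 17 ≡ 1 (mod 8), (2/17) = +1.
Reciprocity: 5 ≡ 1 and 17 ≡ 1 (mod 4), so (5/17) = +(17/5).
Reduce top mod 5: now compute (2/5).
Pull out 2: since 5 ≡ 5 (mod 8), (2/5) = -1.
Reached (1/5) = 1. Collecting the sign flips along the way, the symbol is -1.

-1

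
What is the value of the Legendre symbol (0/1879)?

0

Top reduces to 0: gcd > 1, so the symbol is 0.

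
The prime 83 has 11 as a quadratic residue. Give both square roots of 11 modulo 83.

29, 54

Since 83 ≡ 3 (mod 4), a square root of 11 is 11^((83+1)/4) = 11^21 mod 83.
Repeated squaring: 11^2≡38, 11^4≡33, 11^8≡10, 11^16≡17 (mod 83).
11^21 = 11^(16+4+1) ≡ 29 (mod 83).
Check: 29² = 841 ≡ 11 (mod 83). The two roots are 29 and 54.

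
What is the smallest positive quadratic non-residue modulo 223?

(2/223) = +1, so 2 is a residue.
(3/223) = −1, so 3 is the smallest positive non-residue mod 223.

3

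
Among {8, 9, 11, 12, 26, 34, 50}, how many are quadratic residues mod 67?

(8/67) = -1 → non-residue.
(9/67) = +1 → QR.
(11/67) = -1 → non-residue.
(12/67) = -1 → non-residue.
(26/67) = +1 → QR.
(34/67) = -1 → non-residue.
(50/67) = -1 → non-residue.
Total quadratic residues among the 7: 2.

2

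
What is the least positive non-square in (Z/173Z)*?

2

(2/173) = −1, so 2 is the smallest positive non-residue mod 173.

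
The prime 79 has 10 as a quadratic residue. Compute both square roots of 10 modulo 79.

22, 57

Since 79 ≡ 3 (mod 4), a square root of 10 is 10^((79+1)/4) = 10^20 mod 79.
Repeated squaring: 10^2≡21, 10^4≡46, 10^8≡62, 10^16≡52 (mod 79).
10^20 = 10^(16+4) ≡ 22 (mod 79).
Check: 22² = 484 ≡ 10 (mod 79). The two roots are 22 and 57.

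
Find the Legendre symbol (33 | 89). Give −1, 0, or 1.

Reciprocity: 33 ≡ 1 and 89 ≡ 1 (mod 4), so (33/89) = +(89/33).
Reduce top mod 33: now compute (23/33).
Reciprocity: 23 ≡ 3 and 33 ≡ 1 (mod 4), so (23/33) = +(33/23).
Reduce top mod 23: now compute (10/23).
Pull out 2: since 23 ≡ 7 (mod 8), (2/23) = +1.
Reciprocity: 5 ≡ 1 and 23 ≡ 3 (mod 4), so (5/23) = +(23/5).
Reduce top mod 5: now compute (3/5).
Reciprocity: 3 ≡ 3 and 5 ≡ 1 (mod 4), so (3/5) = +(5/3).
Reduce top mod 3: now compute (2/3).
Pull out 2: since 3 ≡ 3 (mod 8), (2/3) = -1.
Reached (1/3) = 1. Collecting the sign flips along the way, the symbol is -1.

-1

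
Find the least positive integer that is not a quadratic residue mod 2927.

5

(2/2927) = +1, so 2 is a residue.
(3/2927) = +1, so 3 is a residue.
(4/2927) = +1, so 4 is a residue.
(5/2927) = −1, so 5 is the smallest positive non-residue mod 2927.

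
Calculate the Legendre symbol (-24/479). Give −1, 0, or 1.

First reduce: -24 ≡ 455 (mod 479).
Reciprocity: 455 ≡ 3 and 479 ≡ 3 (mod 4), so (455/479) = −(479/455).
Reduce top mod 455: now compute (24/455).
Pull out 2^3: since 455 ≡ 7 (mod 8), (2/455) = +1, so (2/455)^3 = +1.
Reciprocity: 3 ≡ 3 and 455 ≡ 3 (mod 4), so (3/455) = −(455/3).
Reduce top mod 3: now compute (2/3).
Pull out 2: since 3 ≡ 3 (mod 8), (2/3) = -1.
Reached (1/3) = 1. Collecting the sign flips along the way, the symbol is -1.

-1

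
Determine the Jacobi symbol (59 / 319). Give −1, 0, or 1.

Reciprocity: 59 ≡ 3 and 319 ≡ 3 (mod 4), so (59/319) = −(319/59).
Reduce top mod 59: now compute (24/59).
Pull out 2^3: since 59 ≡ 3 (mod 8), (2/59) = -1, so (2/59)^3 = -1.
Reciprocity: 3 ≡ 3 and 59 ≡ 3 (mod 4), so (3/59) = −(59/3).
Reduce top mod 3: now compute (2/3).
Pull out 2: since 3 ≡ 3 (mod 8), (2/3) = -1.
Reached (1/3) = 1. Collecting the sign flips along the way, the symbol is +1.

1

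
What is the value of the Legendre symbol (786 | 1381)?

Pull out 2: since 1381 ≡ 5 (mod 8), (2/1381) = -1.
Reciprocity: 393 ≡ 1 and 1381 ≡ 1 (mod 4), so (393/1381) = +(1381/393).
Reduce top mod 393: now compute (202/393).
Pull out 2: since 393 ≡ 1 (mod 8), (2/393) = +1.
Reciprocity: 101 ≡ 1 and 393 ≡ 1 (mod 4), so (101/393) = +(393/101).
Reduce top mod 101: now compute (90/101).
Pull out 2: since 101 ≡ 5 (mod 8), (2/101) = -1.
Reciprocity: 45 ≡ 1 and 101 ≡ 1 (mod 4), so (45/101) = +(101/45).
Reduce top mod 45: now compute (11/45).
Reciprocity: 11 ≡ 3 and 45 ≡ 1 (mod 4), so (11/45) = +(45/11).
Reduce top mod 11: now compute (1/11).
Reached (1/11) = 1. Collecting the sign flips along the way, the symbol is +1.

1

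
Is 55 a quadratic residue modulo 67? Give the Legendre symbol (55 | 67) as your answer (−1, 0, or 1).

1

Reciprocity: 55 ≡ 3 and 67 ≡ 3 (mod 4), so (55/67) = −(67/55).
Reduce top mod 55: now compute (12/55).
Pull out 2^2: since 55 ≡ 7 (mod 8), (2/55) = +1, so (2/55)^2 = +1.
Reciprocity: 3 ≡ 3 and 55 ≡ 3 (mod 4), so (3/55) = −(55/3).
Reduce top mod 3: now compute (1/3).
Reached (1/3) = 1. Collecting the sign flips along the way, the symbol is +1.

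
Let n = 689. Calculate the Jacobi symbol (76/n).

Pull out 2^2: since 689 ≡ 1 (mod 8), (2/689) = +1, so (2/689)^2 = +1.
Reciprocity: 19 ≡ 3 and 689 ≡ 1 (mod 4), so (19/689) = +(689/19).
Reduce top mod 19: now compute (5/19).
Reciprocity: 5 ≡ 1 and 19 ≡ 3 (mod 4), so (5/19) = +(19/5).
Reduce top mod 5: now compute (4/5).
Pull out 2^2: since 5 ≡ 5 (mod 8), (2/5) = -1, so (2/5)^2 = +1.
Reached (1/5) = 1. Collecting the sign flips along the way, the symbol is +1.

1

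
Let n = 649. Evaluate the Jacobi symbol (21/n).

Reciprocity: 21 ≡ 1 and 649 ≡ 1 (mod 4), so (21/649) = +(649/21).
Reduce top mod 21: now compute (19/21).
Reciprocity: 19 ≡ 3 and 21 ≡ 1 (mod 4), so (19/21) = +(21/19).
Reduce top mod 19: now compute (2/19).
Pull out 2: since 19 ≡ 3 (mod 8), (2/19) = -1.
Reached (1/19) = 1. Collecting the sign flips along the way, the symbol is -1.

-1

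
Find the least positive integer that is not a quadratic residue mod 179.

(2/179) = −1, so 2 is the smallest positive non-residue mod 179.

2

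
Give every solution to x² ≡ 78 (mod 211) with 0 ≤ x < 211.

17, 194

Since 211 ≡ 3 (mod 4), a square root of 78 is 78^((211+1)/4) = 78^53 mod 211.
Repeated squaring: 78^2≡176, 78^4≡170, 78^8≡204, 78^16≡49, 78^32≡80 (mod 211).
78^53 = 78^(32+16+4+1) ≡ 194 (mod 211).
Check: 194² = 37636 ≡ 78 (mod 211). The two roots are 17 and 194.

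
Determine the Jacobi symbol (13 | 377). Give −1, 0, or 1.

Reciprocity: 13 ≡ 1 and 377 ≡ 1 (mod 4), so (13/377) = +(377/13).
Reduce top mod 13: now compute (0/13).
Top reduces to 0: gcd > 1, so the symbol is 0.

0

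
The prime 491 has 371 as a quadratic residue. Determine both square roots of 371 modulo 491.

108, 383

Since 491 ≡ 3 (mod 4), a square root of 371 is 371^((491+1)/4) = 371^123 mod 491.
Repeated squaring: 371^2≡161, 371^4≡389, 371^8≡93, 371^16≡302, 371^32≡369, 371^64≡154 (mod 491).
371^123 = 371^(64+32+16+8+2+1) ≡ 108 (mod 491).
Check: 108² = 11664 ≡ 371 (mod 491). The two roots are 108 and 383.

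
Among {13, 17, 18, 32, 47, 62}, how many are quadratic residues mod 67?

(13/67) = -1 → non-residue.
(17/67) = +1 → QR.
(18/67) = -1 → non-residue.
(32/67) = -1 → non-residue.
(47/67) = +1 → QR.
(62/67) = +1 → QR.
Total quadratic residues among the 6: 3.

3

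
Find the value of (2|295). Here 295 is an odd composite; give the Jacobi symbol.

Pull out 2: since 295 ≡ 7 (mod 8), (2/295) = +1.
Reached (1/295) = 1. Collecting the sign flips along the way, the symbol is +1.

1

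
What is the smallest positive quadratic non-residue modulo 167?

5

(2/167) = +1, so 2 is a residue.
(3/167) = +1, so 3 is a residue.
(4/167) = +1, so 4 is a residue.
(5/167) = −1, so 5 is the smallest positive non-residue mod 167.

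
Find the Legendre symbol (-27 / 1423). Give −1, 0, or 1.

First reduce: -27 ≡ 1396 (mod 1423).
Pull out 2^2: since 1423 ≡ 7 (mod 8), (2/1423) = +1, so (2/1423)^2 = +1.
Reciprocity: 349 ≡ 1 and 1423 ≡ 3 (mod 4), so (349/1423) = +(1423/349).
Reduce top mod 349: now compute (27/349).
Reciprocity: 27 ≡ 3 and 349 ≡ 1 (mod 4), so (27/349) = +(349/27).
Reduce top mod 27: now compute (25/27).
Reciprocity: 25 ≡ 1 and 27 ≡ 3 (mod 4), so (25/27) = +(27/25).
Reduce top mod 25: now compute (2/25).
Pull out 2: since 25 ≡ 1 (mod 8), (2/25) = +1.
Reached (1/25) = 1. Collecting the sign flips along the way, the symbol is +1.

1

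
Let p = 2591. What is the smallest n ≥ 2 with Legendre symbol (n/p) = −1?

7

(2/2591) = +1, so 2 is a residue.
(3/2591) = +1, so 3 is a residue.
(4/2591) = +1, so 4 is a residue.
(5/2591) = +1, so 5 is a residue.
(6/2591) = +1, so 6 is a residue.
(7/2591) = −1, so 7 is the smallest positive non-residue mod 2591.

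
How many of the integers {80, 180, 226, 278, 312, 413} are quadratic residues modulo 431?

(80/431) = +1 → QR.
(180/431) = +1 → QR.
(226/431) = -1 → non-residue.
(278/431) = +1 → QR.
(312/431) = -1 → non-residue.
(413/431) = -1 → non-residue.
Total quadratic residues among the 6: 3.

3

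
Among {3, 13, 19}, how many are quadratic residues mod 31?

1

(3/31) = -1 → non-residue.
(13/31) = -1 → non-residue.
(19/31) = +1 → QR.
Total quadratic residues among the 3: 1.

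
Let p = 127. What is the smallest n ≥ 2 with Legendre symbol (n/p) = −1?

3

(2/127) = +1, so 2 is a residue.
(3/127) = −1, so 3 is the smallest positive non-residue mod 127.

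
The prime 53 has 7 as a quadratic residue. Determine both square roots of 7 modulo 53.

22, 31

53 ≡ 1 (mod 4), so we find a root by search.
Trying successive values, 22² = 484 ≡ 7 (mod 53). The other root is 53 − 22 = 31.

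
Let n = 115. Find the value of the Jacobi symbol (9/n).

1

Reciprocity: 9 ≡ 1 and 115 ≡ 3 (mod 4), so (9/115) = +(115/9).
Reduce top mod 9: now compute (7/9).
Reciprocity: 7 ≡ 3 and 9 ≡ 1 (mod 4), so (7/9) = +(9/7).
Reduce top mod 7: now compute (2/7).
Pull out 2: since 7 ≡ 7 (mod 8), (2/7) = +1.
Reached (1/7) = 1. Collecting the sign flips along the way, the symbol is +1.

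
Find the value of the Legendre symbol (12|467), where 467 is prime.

Pull out 2^2: since 467 ≡ 3 (mod 8), (2/467) = -1, so (2/467)^2 = +1.
Reciprocity: 3 ≡ 3 and 467 ≡ 3 (mod 4), so (3/467) = −(467/3).
Reduce top mod 3: now compute (2/3).
Pull out 2: since 3 ≡ 3 (mod 8), (2/3) = -1.
Reached (1/3) = 1. Collecting the sign flips along the way, the symbol is +1.

1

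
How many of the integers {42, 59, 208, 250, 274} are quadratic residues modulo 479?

(42/479) = +1 → QR.
(59/479) = -1 → non-residue.
(208/479) = -1 → non-residue.
(250/479) = +1 → QR.
(274/479) = +1 → QR.
Total quadratic residues among the 5: 3.

3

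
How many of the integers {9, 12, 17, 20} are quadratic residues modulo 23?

2

(9/23) = +1 → QR.
(12/23) = +1 → QR.
(17/23) = -1 → non-residue.
(20/23) = -1 → non-residue.
Total quadratic residues among the 4: 2.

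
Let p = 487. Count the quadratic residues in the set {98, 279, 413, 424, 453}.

(98/487) = +1 → QR.
(279/487) = +1 → QR.
(413/487) = +1 → QR.
(424/487) = +1 → QR.
(453/487) = +1 → QR.
Total quadratic residues among the 5: 5.

5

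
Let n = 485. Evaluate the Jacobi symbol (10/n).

Pull out 2: since 485 ≡ 5 (mod 8), (2/485) = -1.
Reciprocity: 5 ≡ 1 and 485 ≡ 1 (mod 4), so (5/485) = +(485/5).
Reduce top mod 5: now compute (0/5).
Top reduces to 0: gcd > 1, so the symbol is 0.

0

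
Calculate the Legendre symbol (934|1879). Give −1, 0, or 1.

1

Pull out 2: since 1879 ≡ 7 (mod 8), (2/1879) = +1.
Reciprocity: 467 ≡ 3 and 1879 ≡ 3 (mod 4), so (467/1879) = −(1879/467).
Reduce top mod 467: now compute (11/467).
Reciprocity: 11 ≡ 3 and 467 ≡ 3 (mod 4), so (11/467) = −(467/11).
Reduce top mod 11: now compute (5/11).
Reciprocity: 5 ≡ 1 and 11 ≡ 3 (mod 4), so (5/11) = +(11/5).
Reduce top mod 5: now compute (1/5).
Reached (1/5) = 1. Collecting the sign flips along the way, the symbol is +1.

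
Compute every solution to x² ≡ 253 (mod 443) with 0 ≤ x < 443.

Since 443 ≡ 3 (mod 4), a square root of 253 is 253^((443+1)/4) = 253^111 mod 443.
Repeated squaring: 253^2≡217, 253^4≡131, 253^8≡327, 253^16≡166, 253^32≡90, 253^64≡126 (mod 443).
253^111 = 253^(64+32+8+4+2+1) ≡ 398 (mod 443).
Check: 398² = 158404 ≡ 253 (mod 443). The two roots are 45 and 398.

45, 398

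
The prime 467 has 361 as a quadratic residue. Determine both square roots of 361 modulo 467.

19, 448

Since 467 ≡ 3 (mod 4), a square root of 361 is 361^((467+1)/4) = 361^117 mod 467.
Repeated squaring: 361^2≡28, 361^4≡317, 361^8≡84, 361^16≡51, 361^32≡266, 361^64≡239 (mod 467).
361^117 = 361^(64+32+16+4+1) ≡ 448 (mod 467).
Check: 448² = 200704 ≡ 361 (mod 467). The two roots are 19 and 448.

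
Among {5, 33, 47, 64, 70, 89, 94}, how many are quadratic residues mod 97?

(5/97) = -1 → non-residue.
(33/97) = +1 → QR.
(47/97) = +1 → QR.
(64/97) = +1 → QR.
(70/97) = +1 → QR.
(89/97) = +1 → QR.
(94/97) = +1 → QR.
Total quadratic residues among the 7: 6.

6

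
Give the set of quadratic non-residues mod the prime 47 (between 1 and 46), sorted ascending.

5, 10, 11, 13, 15, 19, 20, 22, 23, 26, 29, 30, 31, 33, 35, 38, 39, 40, 41, 43, 44, 45, 46

Square k = 1,…,23 (k and 47−k give the same square):
1²=1, 2²=4, 3²=9, 4²=16, 5²=25, 6²=36, 7²≡2, 8²≡17, 9²≡34, 10²≡6, 11²≡27, 12²≡3, 13²≡28, 14²≡8, 15²≡37, 16²≡21, 17²≡7, 18²≡42, 19²≡32, 20²≡24, 21²≡18, 22²≡14, 23²≡12 (mod 47).
The residues are {1, 2, 3, 4, 6, 7, 8, 9, 12, 14, 16, 17, 18, 21, 24, 25, 27, 28, 32, 34, 36, 37, 42}; the non-residues are the remaining 23 nonzero classes.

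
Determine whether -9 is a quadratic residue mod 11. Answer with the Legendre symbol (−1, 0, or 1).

-1

First reduce: -9 ≡ 2 (mod 11).
Pull out 2: since 11 ≡ 3 (mod 8), (2/11) = -1.
Reached (1/11) = 1. Collecting the sign flips along the way, the symbol is -1.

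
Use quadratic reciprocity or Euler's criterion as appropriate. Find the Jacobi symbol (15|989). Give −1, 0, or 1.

Reciprocity: 15 ≡ 3 and 989 ≡ 1 (mod 4), so (15/989) = +(989/15).
Reduce top mod 15: now compute (14/15).
Pull out 2: since 15 ≡ 7 (mod 8), (2/15) = +1.
Reciprocity: 7 ≡ 3 and 15 ≡ 3 (mod 4), so (7/15) = −(15/7).
Reduce top mod 7: now compute (1/7).
Reached (1/7) = 1. Collecting the sign flips along the way, the symbol is -1.

-1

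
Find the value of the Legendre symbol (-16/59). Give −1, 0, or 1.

-1

First reduce: -16 ≡ 43 (mod 59).
Reciprocity: 43 ≡ 3 and 59 ≡ 3 (mod 4), so (43/59) = −(59/43).
Reduce top mod 43: now compute (16/43).
Pull out 2^4: since 43 ≡ 3 (mod 8), (2/43) = -1, so (2/43)^4 = +1.
Reached (1/43) = 1. Collecting the sign flips along the way, the symbol is -1.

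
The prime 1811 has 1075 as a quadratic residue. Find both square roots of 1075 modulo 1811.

Since 1811 ≡ 3 (mod 4), a square root of 1075 is 1075^((1811+1)/4) = 1075^453 mod 1811.
Repeated squaring: 1075^2≡207, 1075^4≡1196, 1075^8≡1537, 1075^16≡825, 1075^32≡1500, 1075^64≡738, 1075^128≡1344, 1075^256≡769 (mod 1811).
1075^453 = 1075^(256+128+64+4+1) ≡ 370 (mod 1811).
Check: 370² = 136900 ≡ 1075 (mod 1811). The two roots are 370 and 1441.

370, 1441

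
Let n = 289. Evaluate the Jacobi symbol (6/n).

Pull out 2: since 289 ≡ 1 (mod 8), (2/289) = +1.
Reciprocity: 3 ≡ 3 and 289 ≡ 1 (mod 4), so (3/289) = +(289/3).
Reduce top mod 3: now compute (1/3).
Reached (1/3) = 1. Collecting the sign flips along the way, the symbol is +1.

1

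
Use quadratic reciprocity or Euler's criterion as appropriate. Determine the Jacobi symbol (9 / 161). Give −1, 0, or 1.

1

Reciprocity: 9 ≡ 1 and 161 ≡ 1 (mod 4), so (9/161) = +(161/9).
Reduce top mod 9: now compute (8/9).
Pull out 2^3: since 9 ≡ 1 (mod 8), (2/9) = +1, so (2/9)^3 = +1.
Reached (1/9) = 1. Collecting the sign flips along the way, the symbol is +1.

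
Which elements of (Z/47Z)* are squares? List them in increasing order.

Square k = 1,…,23 (k and 47−k give the same square):
1²=1, 2²=4, 3²=9, 4²=16, 5²=25, 6²=36, 7²≡2, 8²≡17, 9²≡34, 10²≡6, 11²≡27, 12²≡3, 13²≡28, 14²≡8, 15²≡37, 16²≡21, 17²≡7, 18²≡42, 19²≡32, 20²≡24, 21²≡18, 22²≡14, 23²≡12 (mod 47).
So the quadratic residues mod 47 are {1, 2, 3, 4, 6, 7, 8, 9, 12, 14, 16, 17, 18, 21, 24, 25, 27, 28, 32, 34, 36, 37, 42}.

1,2,3,4,6,7,8,9,12,14,16,17,18,21,24,25,27,28,32,34,36,37,42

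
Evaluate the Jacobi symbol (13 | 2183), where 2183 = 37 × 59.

Reciprocity: 13 ≡ 1 and 2183 ≡ 3 (mod 4), so (13/2183) = +(2183/13).
Reduce top mod 13: now compute (12/13).
Pull out 2^2: since 13 ≡ 5 (mod 8), (2/13) = -1, so (2/13)^2 = +1.
Reciprocity: 3 ≡ 3 and 13 ≡ 1 (mod 4), so (3/13) = +(13/3).
Reduce top mod 3: now compute (1/3).
Reached (1/3) = 1. Collecting the sign flips along the way, the symbol is +1.

1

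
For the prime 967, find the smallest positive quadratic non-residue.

(2/967) = +1, so 2 is a residue.
(3/967) = −1, so 3 is the smallest positive non-residue mod 967.

3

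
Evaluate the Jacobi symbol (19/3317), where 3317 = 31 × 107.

Reciprocity: 19 ≡ 3 and 3317 ≡ 1 (mod 4), so (19/3317) = +(3317/19).
Reduce top mod 19: now compute (11/19).
Reciprocity: 11 ≡ 3 and 19 ≡ 3 (mod 4), so (11/19) = −(19/11).
Reduce top mod 11: now compute (8/11).
Pull out 2^3: since 11 ≡ 3 (mod 8), (2/11) = -1, so (2/11)^3 = -1.
Reached (1/11) = 1. Collecting the sign flips along the way, the symbol is +1.

1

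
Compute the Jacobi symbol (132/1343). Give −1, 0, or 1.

Pull out 2^2: since 1343 ≡ 7 (mod 8), (2/1343) = +1, so (2/1343)^2 = +1.
Reciprocity: 33 ≡ 1 and 1343 ≡ 3 (mod 4), so (33/1343) = +(1343/33).
Reduce top mod 33: now compute (23/33).
Reciprocity: 23 ≡ 3 and 33 ≡ 1 (mod 4), so (23/33) = +(33/23).
Reduce top mod 23: now compute (10/23).
Pull out 2: since 23 ≡ 7 (mod 8), (2/23) = +1.
Reciprocity: 5 ≡ 1 and 23 ≡ 3 (mod 4), so (5/23) = +(23/5).
Reduce top mod 5: now compute (3/5).
Reciprocity: 3 ≡ 3 and 5 ≡ 1 (mod 4), so (3/5) = +(5/3).
Reduce top mod 3: now compute (2/3).
Pull out 2: since 3 ≡ 3 (mod 8), (2/3) = -1.
Reached (1/3) = 1. Collecting the sign flips along the way, the symbol is -1.

-1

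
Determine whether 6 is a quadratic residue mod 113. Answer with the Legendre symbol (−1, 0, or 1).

-1

Pull out 2: since 113 ≡ 1 (mod 8), (2/113) = +1.
Reciprocity: 3 ≡ 3 and 113 ≡ 1 (mod 4), so (3/113) = +(113/3).
Reduce top mod 3: now compute (2/3).
Pull out 2: since 3 ≡ 3 (mod 8), (2/3) = -1.
Reached (1/3) = 1. Collecting the sign flips along the way, the symbol is -1.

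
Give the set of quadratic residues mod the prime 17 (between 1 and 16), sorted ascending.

Square k = 1,…,8 (k and 17−k give the same square):
1²=1, 2²=4, 3²=9, 4²=16, 5²≡8, 6²≡2, 7²≡15, 8²≡13 (mod 17).
So the quadratic residues mod 17 are {1, 2, 4, 8, 9, 13, 15, 16}.

1,2,4,8,9,13,15,16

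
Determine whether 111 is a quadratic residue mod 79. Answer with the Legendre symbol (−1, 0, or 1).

1

Euler's criterion: (111/79) ≡ 32^39 (mod 79).
32^2 ≡ 76 (mod 79)
32^4 ≡ 9 (mod 79)
32^8 ≡ 2 (mod 79)
32^16 ≡ 4 (mod 79)
32^32 ≡ 16 (mod 79)
32^39 = 32^(32+4+2+1) ≡ 1 (mod 79).
Result is 1, so (111/79) = 1.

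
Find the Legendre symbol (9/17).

Euler's criterion: (9/17) ≡ 9^8 (mod 17).
9^2 ≡ 13 (mod 17)
9^4 ≡ 16 (mod 17)
9^8 ≡ 1 (mod 17)
9^8 = 9^(8) ≡ 1 (mod 17).
Result is 1, so (9/17) = 1.

1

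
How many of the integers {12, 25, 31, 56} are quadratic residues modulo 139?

(12/139) = -1 → non-residue.
(25/139) = +1 → QR.
(31/139) = +1 → QR.
(56/139) = -1 → non-residue.
Total quadratic residues among the 4: 2.

2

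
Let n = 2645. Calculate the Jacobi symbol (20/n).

0

Pull out 2^2: since 2645 ≡ 5 (mod 8), (2/2645) = -1, so (2/2645)^2 = +1.
Reciprocity: 5 ≡ 1 and 2645 ≡ 1 (mod 4), so (5/2645) = +(2645/5).
Reduce top mod 5: now compute (0/5).
Top reduces to 0: gcd > 1, so the symbol is 0.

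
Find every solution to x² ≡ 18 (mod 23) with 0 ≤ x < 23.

Since 23 ≡ 3 (mod 4), a square root of 18 is 18^((23+1)/4) = 18^6 mod 23.
Repeated squaring: 18^2≡2, 18^4≡4 (mod 23).
18^6 = 18^(4+2) ≡ 8 (mod 23).
Check: 8² = 64 ≡ 18 (mod 23). The two roots are 8 and 15.

8, 15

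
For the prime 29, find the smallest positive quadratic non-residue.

2

(2/29) = −1, so 2 is the smallest positive non-residue mod 29.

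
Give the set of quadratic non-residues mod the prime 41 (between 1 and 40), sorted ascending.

3, 6, 7, 11, 12, 13, 14, 15, 17, 19, 22, 24, 26, 27, 28, 29, 30, 34, 35, 38

Square k = 1,…,20 (k and 41−k give the same square):
1²=1, 2²=4, 3²=9, 4²=16, 5²=25, 6²=36, 7²≡8, 8²≡23, 9²≡40, 10²≡18, 11²≡39, 12²≡21, 13²≡5, 14²≡32, 15²≡20, 16²≡10, 17²≡2, 18²≡37, 19²≡33, 20²≡31 (mod 41).
The residues are {1, 2, 4, 5, 8, 9, 10, 16, 18, 20, 21, 23, 25, 31, 32, 33, 36, 37, 39, 40}; the non-residues are the remaining 20 nonzero classes.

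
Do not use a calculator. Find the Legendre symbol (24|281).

-1

Pull out 2^3: since 281 ≡ 1 (mod 8), (2/281) = +1, so (2/281)^3 = +1.
Reciprocity: 3 ≡ 3 and 281 ≡ 1 (mod 4), so (3/281) = +(281/3).
Reduce top mod 3: now compute (2/3).
Pull out 2: since 3 ≡ 3 (mod 8), (2/3) = -1.
Reached (1/3) = 1. Collecting the sign flips along the way, the symbol is -1.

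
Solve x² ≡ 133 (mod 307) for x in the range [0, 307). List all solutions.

Since 307 ≡ 3 (mod 4), a square root of 133 is 133^((307+1)/4) = 133^77 mod 307.
Repeated squaring: 133^2≡190, 133^4≡181, 133^8≡219, 133^16≡69, 133^32≡156, 133^64≡83 (mod 307).
133^77 = 133^(64+8+4+1) ≡ 146 (mod 307).
Check: 146² = 21316 ≡ 133 (mod 307). The two roots are 146 and 161.

146, 161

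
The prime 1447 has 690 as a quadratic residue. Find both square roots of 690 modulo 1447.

Since 1447 ≡ 3 (mod 4), a square root of 690 is 690^((1447+1)/4) = 690^362 mod 1447.
Repeated squaring: 690^2≡37, 690^4≡1369, 690^8≡296, 690^16≡796, 690^32≡1277, 690^64≡1407, 690^128≡153, 690^256≡257 (mod 1447).
690^362 = 690^(256+64+32+8+2) ≡ 210 (mod 1447).
Check: 210² = 44100 ≡ 690 (mod 1447). The two roots are 210 and 1237.

210, 1237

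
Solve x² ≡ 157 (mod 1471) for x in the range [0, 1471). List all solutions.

Since 1471 ≡ 3 (mod 4), a square root of 157 is 157^((1471+1)/4) = 157^368 mod 1471.
Repeated squaring: 157^2≡1113, 157^4≡187, 157^8≡1136, 157^16≡429, 157^32≡166, 157^64≡1078, 157^128≡1465, 157^256≡36 (mod 1471).
157^368 = 157^(256+64+32+16) ≡ 771 (mod 1471).
Check: 771² = 594441 ≡ 157 (mod 1471). The two roots are 700 and 771.

700, 771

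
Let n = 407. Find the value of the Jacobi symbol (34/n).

1

Pull out 2: since 407 ≡ 7 (mod 8), (2/407) = +1.
Reciprocity: 17 ≡ 1 and 407 ≡ 3 (mod 4), so (17/407) = +(407/17).
Reduce top mod 17: now compute (16/17).
Pull out 2^4: since 17 ≡ 1 (mod 8), (2/17) = +1, so (2/17)^4 = +1.
Reached (1/17) = 1. Collecting the sign flips along the way, the symbol is +1.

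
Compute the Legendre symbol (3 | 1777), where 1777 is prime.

1

Reciprocity: 3 ≡ 3 and 1777 ≡ 1 (mod 4), so (3/1777) = +(1777/3).
Reduce top mod 3: now compute (1/3).
Reached (1/3) = 1. Collecting the sign flips along the way, the symbol is +1.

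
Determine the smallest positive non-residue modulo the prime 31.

(2/31) = +1, so 2 is a residue.
(3/31) = −1, so 3 is the smallest positive non-residue mod 31.

3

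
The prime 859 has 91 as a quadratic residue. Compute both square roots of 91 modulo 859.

254, 605

Since 859 ≡ 3 (mod 4), a square root of 91 is 91^((859+1)/4) = 91^215 mod 859.
Repeated squaring: 91^2≡550, 91^4≡132, 91^8≡244, 91^16≡265, 91^32≡646, 91^64≡701, 91^128≡53 (mod 859).
91^215 = 91^(128+64+16+4+2+1) ≡ 605 (mod 859).
Check: 605² = 366025 ≡ 91 (mod 859). The two roots are 254 and 605.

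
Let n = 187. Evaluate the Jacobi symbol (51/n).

0

Reciprocity: 51 ≡ 3 and 187 ≡ 3 (mod 4), so (51/187) = −(187/51).
Reduce top mod 51: now compute (34/51).
Pull out 2: since 51 ≡ 3 (mod 8), (2/51) = -1.
Reciprocity: 17 ≡ 1 and 51 ≡ 3 (mod 4), so (17/51) = +(51/17).
Reduce top mod 17: now compute (0/17).
Top reduces to 0: gcd > 1, so the symbol is 0.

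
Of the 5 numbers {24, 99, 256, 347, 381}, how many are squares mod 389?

4

(24/389) = +1 → QR.
(99/389) = +1 → QR.
(256/389) = +1 → QR.
(347/389) = +1 → QR.
(381/389) = -1 → non-residue.
Total quadratic residues among the 5: 4.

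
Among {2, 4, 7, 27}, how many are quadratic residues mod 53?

(2/53) = -1 → non-residue.
(4/53) = +1 → QR.
(7/53) = +1 → QR.
(27/53) = -1 → non-residue.
Total quadratic residues among the 4: 2.

2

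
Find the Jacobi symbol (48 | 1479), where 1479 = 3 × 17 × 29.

0

Pull out 2^4: since 1479 ≡ 7 (mod 8), (2/1479) = +1, so (2/1479)^4 = +1.
Reciprocity: 3 ≡ 3 and 1479 ≡ 3 (mod 4), so (3/1479) = −(1479/3).
Reduce top mod 3: now compute (0/3).
Top reduces to 0: gcd > 1, so the symbol is 0.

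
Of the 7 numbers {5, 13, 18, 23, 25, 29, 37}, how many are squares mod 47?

3

(5/47) = -1 → non-residue.
(13/47) = -1 → non-residue.
(18/47) = +1 → QR.
(23/47) = -1 → non-residue.
(25/47) = +1 → QR.
(29/47) = -1 → non-residue.
(37/47) = +1 → QR.
Total quadratic residues among the 7: 3.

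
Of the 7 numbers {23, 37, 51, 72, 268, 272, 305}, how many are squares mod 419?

2

(23/419) = +1 → QR.
(37/419) = +1 → QR.
(51/419) = -1 → non-residue.
(72/419) = -1 → non-residue.
(268/419) = -1 → non-residue.
(272/419) = -1 → non-residue.
(305/419) = -1 → non-residue.
Total quadratic residues among the 7: 2.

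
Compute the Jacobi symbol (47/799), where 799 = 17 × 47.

Reciprocity: 47 ≡ 3 and 799 ≡ 3 (mod 4), so (47/799) = −(799/47).
Reduce top mod 47: now compute (0/47).
Top reduces to 0: gcd > 1, so the symbol is 0.

0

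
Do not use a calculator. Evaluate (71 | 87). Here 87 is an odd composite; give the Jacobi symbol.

Reciprocity: 71 ≡ 3 and 87 ≡ 3 (mod 4), so (71/87) = −(87/71).
Reduce top mod 71: now compute (16/71).
Pull out 2^4: since 71 ≡ 7 (mod 8), (2/71) = +1, so (2/71)^4 = +1.
Reached (1/71) = 1. Collecting the sign flips along the way, the symbol is -1.

-1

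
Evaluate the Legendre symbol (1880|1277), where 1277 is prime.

1

First reduce: 1880 ≡ 603 (mod 1277).
Reciprocity: 603 ≡ 3 and 1277 ≡ 1 (mod 4), so (603/1277) = +(1277/603).
Reduce top mod 603: now compute (71/603).
Reciprocity: 71 ≡ 3 and 603 ≡ 3 (mod 4), so (71/603) = −(603/71).
Reduce top mod 71: now compute (35/71).
Reciprocity: 35 ≡ 3 and 71 ≡ 3 (mod 4), so (35/71) = −(71/35).
Reduce top mod 35: now compute (1/35).
Reached (1/35) = 1. Collecting the sign flips along the way, the symbol is +1.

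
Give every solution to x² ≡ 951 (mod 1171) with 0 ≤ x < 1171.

373, 798

Since 1171 ≡ 3 (mod 4), a square root of 951 is 951^((1171+1)/4) = 951^293 mod 1171.
Repeated squaring: 951^2≡389, 951^4≡262, 951^8≡726, 951^16≡126, 951^32≡653, 951^64≡165, 951^128≡292, 951^256≡952 (mod 1171).
951^293 = 951^(256+32+4+1) ≡ 373 (mod 1171).
Check: 373² = 139129 ≡ 951 (mod 1171). The two roots are 373 and 798.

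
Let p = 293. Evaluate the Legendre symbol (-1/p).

1

First reduce: -1 ≡ 292 (mod 293).
Pull out 2^2: since 293 ≡ 5 (mod 8), (2/293) = -1, so (2/293)^2 = +1.
Reciprocity: 73 ≡ 1 and 293 ≡ 1 (mod 4), so (73/293) = +(293/73).
Reduce top mod 73: now compute (1/73).
Reached (1/73) = 1. Collecting the sign flips along the way, the symbol is +1.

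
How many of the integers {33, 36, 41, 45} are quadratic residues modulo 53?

1

(33/53) = -1 → non-residue.
(36/53) = +1 → QR.
(41/53) = -1 → non-residue.
(45/53) = -1 → non-residue.
Total quadratic residues among the 4: 1.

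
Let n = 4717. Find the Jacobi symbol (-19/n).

1

First reduce: -19 ≡ 4698 (mod 4717).
Pull out 2: since 4717 ≡ 5 (mod 8), (2/4717) = -1.
Reciprocity: 2349 ≡ 1 and 4717 ≡ 1 (mod 4), so (2349/4717) = +(4717/2349).
Reduce top mod 2349: now compute (19/2349).
Reciprocity: 19 ≡ 3 and 2349 ≡ 1 (mod 4), so (19/2349) = +(2349/19).
Reduce top mod 19: now compute (12/19).
Pull out 2^2: since 19 ≡ 3 (mod 8), (2/19) = -1, so (2/19)^2 = +1.
Reciprocity: 3 ≡ 3 and 19 ≡ 3 (mod 4), so (3/19) = −(19/3).
Reduce top mod 3: now compute (1/3).
Reached (1/3) = 1. Collecting the sign flips along the way, the symbol is +1.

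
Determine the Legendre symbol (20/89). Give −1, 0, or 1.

1

Pull out 2^2: since 89 ≡ 1 (mod 8), (2/89) = +1, so (2/89)^2 = +1.
Reciprocity: 5 ≡ 1 and 89 ≡ 1 (mod 4), so (5/89) = +(89/5).
Reduce top mod 5: now compute (4/5).
Pull out 2^2: since 5 ≡ 5 (mod 8), (2/5) = -1, so (2/5)^2 = +1.
Reached (1/5) = 1. Collecting the sign flips along the way, the symbol is +1.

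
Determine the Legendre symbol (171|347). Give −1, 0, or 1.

-1

Reciprocity: 171 ≡ 3 and 347 ≡ 3 (mod 4), so (171/347) = −(347/171).
Reduce top mod 171: now compute (5/171).
Reciprocity: 5 ≡ 1 and 171 ≡ 3 (mod 4), so (5/171) = +(171/5).
Reduce top mod 5: now compute (1/5).
Reached (1/5) = 1. Collecting the sign flips along the way, the symbol is -1.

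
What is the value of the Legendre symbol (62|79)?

Pull out 2: since 79 ≡ 7 (mod 8), (2/79) = +1.
Reciprocity: 31 ≡ 3 and 79 ≡ 3 (mod 4), so (31/79) = −(79/31).
Reduce top mod 31: now compute (17/31).
Reciprocity: 17 ≡ 1 and 31 ≡ 3 (mod 4), so (17/31) = +(31/17).
Reduce top mod 17: now compute (14/17).
Pull out 2: since 17 ≡ 1 (mod 8), (2/17) = +1.
Reciprocity: 7 ≡ 3 and 17 ≡ 1 (mod 4), so (7/17) = +(17/7).
Reduce top mod 7: now compute (3/7).
Reciprocity: 3 ≡ 3 and 7 ≡ 3 (mod 4), so (3/7) = −(7/3).
Reduce top mod 3: now compute (1/3).
Reached (1/3) = 1. Collecting the sign flips along the way, the symbol is +1.

1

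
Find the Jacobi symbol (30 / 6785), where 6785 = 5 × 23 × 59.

0

Pull out 2: since 6785 ≡ 1 (mod 8), (2/6785) = +1.
Reciprocity: 15 ≡ 3 and 6785 ≡ 1 (mod 4), so (15/6785) = +(6785/15).
Reduce top mod 15: now compute (5/15).
Reciprocity: 5 ≡ 1 and 15 ≡ 3 (mod 4), so (5/15) = +(15/5).
Reduce top mod 5: now compute (0/5).
Top reduces to 0: gcd > 1, so the symbol is 0.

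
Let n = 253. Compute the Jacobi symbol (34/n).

-1

Pull out 2: since 253 ≡ 5 (mod 8), (2/253) = -1.
Reciprocity: 17 ≡ 1 and 253 ≡ 1 (mod 4), so (17/253) = +(253/17).
Reduce top mod 17: now compute (15/17).
Reciprocity: 15 ≡ 3 and 17 ≡ 1 (mod 4), so (15/17) = +(17/15).
Reduce top mod 15: now compute (2/15).
Pull out 2: since 15 ≡ 7 (mod 8), (2/15) = +1.
Reached (1/15) = 1. Collecting the sign flips along the way, the symbol is -1.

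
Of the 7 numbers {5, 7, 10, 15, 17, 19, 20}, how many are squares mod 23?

0

(5/23) = -1 → non-residue.
(7/23) = -1 → non-residue.
(10/23) = -1 → non-residue.
(15/23) = -1 → non-residue.
(17/23) = -1 → non-residue.
(19/23) = -1 → non-residue.
(20/23) = -1 → non-residue.
Total quadratic residues among the 7: 0.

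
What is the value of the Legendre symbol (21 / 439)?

Reciprocity: 21 ≡ 1 and 439 ≡ 3 (mod 4), so (21/439) = +(439/21).
Reduce top mod 21: now compute (19/21).
Reciprocity: 19 ≡ 3 and 21 ≡ 1 (mod 4), so (19/21) = +(21/19).
Reduce top mod 19: now compute (2/19).
Pull out 2: since 19 ≡ 3 (mod 8), (2/19) = -1.
Reached (1/19) = 1. Collecting the sign flips along the way, the symbol is -1.

-1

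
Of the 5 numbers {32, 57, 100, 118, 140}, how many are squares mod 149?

(32/149) = -1 → non-residue.
(57/149) = -1 → non-residue.
(100/149) = +1 → QR.
(118/149) = +1 → QR.
(140/149) = +1 → QR.
Total quadratic residues among the 5: 3.

3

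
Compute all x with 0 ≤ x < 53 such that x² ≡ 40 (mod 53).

53 ≡ 1 (mod 4), so we find a root by search.
Trying successive values, 26² = 676 ≡ 40 (mod 53). The other root is 53 − 26 = 27.

26, 27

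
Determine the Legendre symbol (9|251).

1

Reciprocity: 9 ≡ 1 and 251 ≡ 3 (mod 4), so (9/251) = +(251/9).
Reduce top mod 9: now compute (8/9).
Pull out 2^3: since 9 ≡ 1 (mod 8), (2/9) = +1, so (2/9)^3 = +1.
Reached (1/9) = 1. Collecting the sign flips along the way, the symbol is +1.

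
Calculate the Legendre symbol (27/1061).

-1

Reciprocity: 27 ≡ 3 and 1061 ≡ 1 (mod 4), so (27/1061) = +(1061/27).
Reduce top mod 27: now compute (8/27).
Pull out 2^3: since 27 ≡ 3 (mod 8), (2/27) = -1, so (2/27)^3 = -1.
Reached (1/27) = 1. Collecting the sign flips along the way, the symbol is -1.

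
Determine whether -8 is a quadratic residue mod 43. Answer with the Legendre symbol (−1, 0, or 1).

Euler's criterion: (-8/43) ≡ 35^21 (mod 43).
35^2 ≡ 21 (mod 43)
35^4 ≡ 11 (mod 43)
35^8 ≡ 35 (mod 43)
35^16 ≡ 21 (mod 43)
35^21 = 35^(16+4+1) ≡ 1 (mod 43).
Result is 1, so (-8/43) = 1.

1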